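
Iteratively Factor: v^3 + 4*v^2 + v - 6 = (v + 3)*(v^2 + v - 2) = (v - 1)*(v + 3)*(v + 2)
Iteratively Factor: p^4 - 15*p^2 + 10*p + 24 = (p - 2)*(p^3 + 2*p^2 - 11*p - 12) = (p - 3)*(p - 2)*(p^2 + 5*p + 4) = (p - 3)*(p - 2)*(p + 4)*(p + 1)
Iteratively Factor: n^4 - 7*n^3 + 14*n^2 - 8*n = (n - 4)*(n^3 - 3*n^2 + 2*n) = n*(n - 4)*(n^2 - 3*n + 2) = n*(n - 4)*(n - 2)*(n - 1)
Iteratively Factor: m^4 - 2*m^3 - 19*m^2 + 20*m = (m + 4)*(m^3 - 6*m^2 + 5*m) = m*(m + 4)*(m^2 - 6*m + 5) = m*(m - 5)*(m + 4)*(m - 1)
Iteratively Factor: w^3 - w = (w)*(w^2 - 1) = w*(w + 1)*(w - 1)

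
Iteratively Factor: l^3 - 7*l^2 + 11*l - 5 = (l - 1)*(l^2 - 6*l + 5) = (l - 5)*(l - 1)*(l - 1)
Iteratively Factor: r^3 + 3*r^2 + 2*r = (r + 1)*(r^2 + 2*r) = r*(r + 1)*(r + 2)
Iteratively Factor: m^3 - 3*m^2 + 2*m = (m - 1)*(m^2 - 2*m) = (m - 2)*(m - 1)*(m)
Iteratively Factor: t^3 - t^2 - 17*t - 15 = (t + 3)*(t^2 - 4*t - 5) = (t - 5)*(t + 3)*(t + 1)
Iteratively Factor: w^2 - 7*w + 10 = (w - 2)*(w - 5)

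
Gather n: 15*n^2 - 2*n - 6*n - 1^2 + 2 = 15*n^2 - 8*n + 1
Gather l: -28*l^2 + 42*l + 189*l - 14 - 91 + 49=-28*l^2 + 231*l - 56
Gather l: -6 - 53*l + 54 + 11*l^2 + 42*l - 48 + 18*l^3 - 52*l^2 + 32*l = 18*l^3 - 41*l^2 + 21*l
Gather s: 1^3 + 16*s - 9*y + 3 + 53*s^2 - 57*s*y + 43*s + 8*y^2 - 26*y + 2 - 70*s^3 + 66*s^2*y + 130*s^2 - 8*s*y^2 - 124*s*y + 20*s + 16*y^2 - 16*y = -70*s^3 + s^2*(66*y + 183) + s*(-8*y^2 - 181*y + 79) + 24*y^2 - 51*y + 6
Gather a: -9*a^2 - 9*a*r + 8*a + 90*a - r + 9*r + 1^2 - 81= -9*a^2 + a*(98 - 9*r) + 8*r - 80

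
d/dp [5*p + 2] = 5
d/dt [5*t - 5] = 5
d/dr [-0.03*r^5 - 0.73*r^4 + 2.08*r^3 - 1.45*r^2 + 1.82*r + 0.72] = -0.15*r^4 - 2.92*r^3 + 6.24*r^2 - 2.9*r + 1.82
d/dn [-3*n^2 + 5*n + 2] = 5 - 6*n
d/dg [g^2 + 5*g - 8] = 2*g + 5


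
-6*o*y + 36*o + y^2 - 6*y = (-6*o + y)*(y - 6)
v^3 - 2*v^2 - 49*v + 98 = (v - 7)*(v - 2)*(v + 7)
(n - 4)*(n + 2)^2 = n^3 - 12*n - 16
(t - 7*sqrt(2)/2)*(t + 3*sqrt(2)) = t^2 - sqrt(2)*t/2 - 21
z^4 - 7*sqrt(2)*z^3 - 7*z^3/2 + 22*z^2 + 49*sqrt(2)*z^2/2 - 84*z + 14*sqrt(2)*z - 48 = (z - 4)*(z + 1/2)*(z - 4*sqrt(2))*(z - 3*sqrt(2))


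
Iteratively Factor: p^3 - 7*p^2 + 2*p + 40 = (p - 4)*(p^2 - 3*p - 10) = (p - 5)*(p - 4)*(p + 2)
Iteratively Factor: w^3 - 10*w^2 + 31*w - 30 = (w - 3)*(w^2 - 7*w + 10) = (w - 3)*(w - 2)*(w - 5)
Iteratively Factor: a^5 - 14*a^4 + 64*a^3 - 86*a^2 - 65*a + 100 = (a - 4)*(a^4 - 10*a^3 + 24*a^2 + 10*a - 25) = (a - 4)*(a + 1)*(a^3 - 11*a^2 + 35*a - 25) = (a - 5)*(a - 4)*(a + 1)*(a^2 - 6*a + 5) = (a - 5)^2*(a - 4)*(a + 1)*(a - 1)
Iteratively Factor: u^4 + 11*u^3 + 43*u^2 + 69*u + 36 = (u + 3)*(u^3 + 8*u^2 + 19*u + 12) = (u + 3)*(u + 4)*(u^2 + 4*u + 3) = (u + 1)*(u + 3)*(u + 4)*(u + 3)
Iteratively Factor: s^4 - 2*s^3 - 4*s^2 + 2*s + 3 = (s + 1)*(s^3 - 3*s^2 - s + 3) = (s + 1)^2*(s^2 - 4*s + 3) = (s - 1)*(s + 1)^2*(s - 3)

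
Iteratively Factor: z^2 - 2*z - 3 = (z - 3)*(z + 1)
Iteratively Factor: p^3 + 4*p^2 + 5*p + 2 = (p + 1)*(p^2 + 3*p + 2) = (p + 1)^2*(p + 2)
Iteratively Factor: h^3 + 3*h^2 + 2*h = (h + 1)*(h^2 + 2*h) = (h + 1)*(h + 2)*(h)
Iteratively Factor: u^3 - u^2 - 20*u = (u)*(u^2 - u - 20) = u*(u + 4)*(u - 5)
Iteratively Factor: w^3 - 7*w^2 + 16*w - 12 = (w - 2)*(w^2 - 5*w + 6) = (w - 2)^2*(w - 3)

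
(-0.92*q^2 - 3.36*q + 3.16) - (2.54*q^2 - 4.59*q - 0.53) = -3.46*q^2 + 1.23*q + 3.69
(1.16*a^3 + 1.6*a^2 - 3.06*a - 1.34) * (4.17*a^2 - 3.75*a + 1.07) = 4.8372*a^5 + 2.322*a^4 - 17.519*a^3 + 7.5992*a^2 + 1.7508*a - 1.4338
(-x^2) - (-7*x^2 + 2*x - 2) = 6*x^2 - 2*x + 2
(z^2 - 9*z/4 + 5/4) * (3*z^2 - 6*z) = 3*z^4 - 51*z^3/4 + 69*z^2/4 - 15*z/2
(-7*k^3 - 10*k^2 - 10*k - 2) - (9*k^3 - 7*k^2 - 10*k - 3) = -16*k^3 - 3*k^2 + 1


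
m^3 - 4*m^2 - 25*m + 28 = (m - 7)*(m - 1)*(m + 4)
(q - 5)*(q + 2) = q^2 - 3*q - 10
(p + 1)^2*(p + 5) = p^3 + 7*p^2 + 11*p + 5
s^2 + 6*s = s*(s + 6)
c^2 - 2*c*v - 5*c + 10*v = (c - 5)*(c - 2*v)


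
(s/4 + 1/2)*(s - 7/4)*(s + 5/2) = s^3/4 + 11*s^2/16 - 23*s/32 - 35/16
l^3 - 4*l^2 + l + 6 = (l - 3)*(l - 2)*(l + 1)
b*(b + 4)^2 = b^3 + 8*b^2 + 16*b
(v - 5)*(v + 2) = v^2 - 3*v - 10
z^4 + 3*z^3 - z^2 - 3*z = z*(z - 1)*(z + 1)*(z + 3)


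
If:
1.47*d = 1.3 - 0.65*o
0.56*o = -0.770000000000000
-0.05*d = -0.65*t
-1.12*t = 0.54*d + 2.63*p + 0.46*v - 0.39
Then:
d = 1.49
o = -1.38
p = -0.174904942965779*v - 0.207010941258633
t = 0.11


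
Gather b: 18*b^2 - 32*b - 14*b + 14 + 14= 18*b^2 - 46*b + 28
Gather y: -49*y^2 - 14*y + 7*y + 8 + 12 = -49*y^2 - 7*y + 20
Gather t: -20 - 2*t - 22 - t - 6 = -3*t - 48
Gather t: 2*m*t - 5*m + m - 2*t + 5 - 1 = -4*m + t*(2*m - 2) + 4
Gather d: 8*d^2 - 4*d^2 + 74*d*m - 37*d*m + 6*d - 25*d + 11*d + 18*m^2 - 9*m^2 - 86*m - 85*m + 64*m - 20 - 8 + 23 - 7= 4*d^2 + d*(37*m - 8) + 9*m^2 - 107*m - 12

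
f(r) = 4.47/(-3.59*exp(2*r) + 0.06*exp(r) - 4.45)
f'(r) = 4.47*(7.18*exp(2*r) - 0.06*exp(r))/(-3.59*exp(2*r) + 0.06*exp(r) - 4.45)^2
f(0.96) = -0.16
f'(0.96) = 0.26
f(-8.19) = -1.00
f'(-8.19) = -0.00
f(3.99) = -0.00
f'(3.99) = 0.00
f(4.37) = -0.00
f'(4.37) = 0.00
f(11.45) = -0.00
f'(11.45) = 0.00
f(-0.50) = -0.78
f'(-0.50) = 0.35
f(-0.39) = -0.74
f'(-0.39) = 0.40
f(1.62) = -0.05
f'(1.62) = 0.09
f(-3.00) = -1.00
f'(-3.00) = 0.00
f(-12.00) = -1.00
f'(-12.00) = 0.00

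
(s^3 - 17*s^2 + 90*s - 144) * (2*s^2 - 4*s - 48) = 2*s^5 - 38*s^4 + 200*s^3 + 168*s^2 - 3744*s + 6912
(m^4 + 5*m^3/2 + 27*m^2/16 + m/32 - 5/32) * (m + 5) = m^5 + 15*m^4/2 + 227*m^3/16 + 271*m^2/32 - 25/32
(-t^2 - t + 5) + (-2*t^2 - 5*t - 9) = -3*t^2 - 6*t - 4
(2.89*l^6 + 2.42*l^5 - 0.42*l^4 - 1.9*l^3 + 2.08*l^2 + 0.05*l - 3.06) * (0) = 0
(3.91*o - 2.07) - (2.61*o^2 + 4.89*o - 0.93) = -2.61*o^2 - 0.98*o - 1.14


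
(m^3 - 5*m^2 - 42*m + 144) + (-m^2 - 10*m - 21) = m^3 - 6*m^2 - 52*m + 123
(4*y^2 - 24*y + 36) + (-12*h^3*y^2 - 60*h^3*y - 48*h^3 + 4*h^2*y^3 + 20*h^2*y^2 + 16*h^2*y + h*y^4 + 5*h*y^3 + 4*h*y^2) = -12*h^3*y^2 - 60*h^3*y - 48*h^3 + 4*h^2*y^3 + 20*h^2*y^2 + 16*h^2*y + h*y^4 + 5*h*y^3 + 4*h*y^2 + 4*y^2 - 24*y + 36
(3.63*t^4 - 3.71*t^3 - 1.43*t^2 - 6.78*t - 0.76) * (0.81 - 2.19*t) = -7.9497*t^5 + 11.0652*t^4 + 0.1266*t^3 + 13.6899*t^2 - 3.8274*t - 0.6156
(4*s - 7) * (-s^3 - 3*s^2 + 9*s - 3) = -4*s^4 - 5*s^3 + 57*s^2 - 75*s + 21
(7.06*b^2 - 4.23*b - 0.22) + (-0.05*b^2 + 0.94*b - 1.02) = 7.01*b^2 - 3.29*b - 1.24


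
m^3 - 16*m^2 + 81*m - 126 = (m - 7)*(m - 6)*(m - 3)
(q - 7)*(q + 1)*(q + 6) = q^3 - 43*q - 42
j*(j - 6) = j^2 - 6*j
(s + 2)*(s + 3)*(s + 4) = s^3 + 9*s^2 + 26*s + 24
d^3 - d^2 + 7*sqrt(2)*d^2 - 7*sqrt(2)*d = d*(d - 1)*(d + 7*sqrt(2))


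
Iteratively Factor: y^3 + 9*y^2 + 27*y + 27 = (y + 3)*(y^2 + 6*y + 9) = (y + 3)^2*(y + 3)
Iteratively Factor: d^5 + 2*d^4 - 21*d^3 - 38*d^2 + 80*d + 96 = (d + 3)*(d^4 - d^3 - 18*d^2 + 16*d + 32) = (d + 3)*(d + 4)*(d^3 - 5*d^2 + 2*d + 8) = (d - 2)*(d + 3)*(d + 4)*(d^2 - 3*d - 4) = (d - 2)*(d + 1)*(d + 3)*(d + 4)*(d - 4)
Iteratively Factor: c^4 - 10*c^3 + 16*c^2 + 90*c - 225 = (c - 3)*(c^3 - 7*c^2 - 5*c + 75) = (c - 3)*(c + 3)*(c^2 - 10*c + 25) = (c - 5)*(c - 3)*(c + 3)*(c - 5)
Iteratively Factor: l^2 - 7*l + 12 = (l - 4)*(l - 3)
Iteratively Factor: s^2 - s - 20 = (s + 4)*(s - 5)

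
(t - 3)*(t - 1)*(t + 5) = t^3 + t^2 - 17*t + 15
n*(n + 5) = n^2 + 5*n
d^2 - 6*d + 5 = (d - 5)*(d - 1)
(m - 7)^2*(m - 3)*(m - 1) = m^4 - 18*m^3 + 108*m^2 - 238*m + 147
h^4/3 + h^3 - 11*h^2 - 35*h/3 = h*(h/3 + 1/3)*(h - 5)*(h + 7)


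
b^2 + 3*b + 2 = (b + 1)*(b + 2)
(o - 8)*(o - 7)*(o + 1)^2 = o^4 - 13*o^3 + 27*o^2 + 97*o + 56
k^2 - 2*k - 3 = (k - 3)*(k + 1)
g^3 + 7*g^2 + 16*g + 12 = (g + 2)^2*(g + 3)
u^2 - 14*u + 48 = (u - 8)*(u - 6)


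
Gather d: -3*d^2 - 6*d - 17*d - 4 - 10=-3*d^2 - 23*d - 14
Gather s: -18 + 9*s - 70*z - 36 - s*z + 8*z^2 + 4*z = s*(9 - z) + 8*z^2 - 66*z - 54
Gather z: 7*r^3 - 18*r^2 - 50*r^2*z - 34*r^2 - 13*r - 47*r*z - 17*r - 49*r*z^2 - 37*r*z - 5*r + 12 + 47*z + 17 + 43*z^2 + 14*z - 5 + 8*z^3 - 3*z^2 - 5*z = 7*r^3 - 52*r^2 - 35*r + 8*z^3 + z^2*(40 - 49*r) + z*(-50*r^2 - 84*r + 56) + 24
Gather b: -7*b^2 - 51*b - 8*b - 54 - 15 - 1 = -7*b^2 - 59*b - 70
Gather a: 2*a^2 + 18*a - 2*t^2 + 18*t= 2*a^2 + 18*a - 2*t^2 + 18*t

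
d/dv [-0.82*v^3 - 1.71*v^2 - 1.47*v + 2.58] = -2.46*v^2 - 3.42*v - 1.47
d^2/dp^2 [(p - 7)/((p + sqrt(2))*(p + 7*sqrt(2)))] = 2*(p^3 - 21*p^2 - 168*sqrt(2)*p - 42*p - 798 - 112*sqrt(2))/(p^6 + 24*sqrt(2)*p^5 + 426*p^4 + 1696*sqrt(2)*p^3 + 5964*p^2 + 4704*sqrt(2)*p + 2744)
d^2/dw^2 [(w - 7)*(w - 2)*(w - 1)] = 6*w - 20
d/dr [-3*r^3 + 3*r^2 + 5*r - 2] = -9*r^2 + 6*r + 5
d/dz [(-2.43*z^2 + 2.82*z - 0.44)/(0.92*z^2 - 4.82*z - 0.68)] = (9.1182*z^2 + 4.1144*z - 4.0384)/(0.8464*z^4 - 8.8688*z^3 + 21.9812*z^2 + 6.5552*z + 0.4624)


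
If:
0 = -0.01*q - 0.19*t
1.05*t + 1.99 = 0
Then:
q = 36.01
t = -1.90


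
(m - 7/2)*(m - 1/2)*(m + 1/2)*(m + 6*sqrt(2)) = m^4 - 7*m^3/2 + 6*sqrt(2)*m^3 - 21*sqrt(2)*m^2 - m^2/4 - 3*sqrt(2)*m/2 + 7*m/8 + 21*sqrt(2)/4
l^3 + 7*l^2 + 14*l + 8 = (l + 1)*(l + 2)*(l + 4)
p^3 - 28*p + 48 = (p - 4)*(p - 2)*(p + 6)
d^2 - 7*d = d*(d - 7)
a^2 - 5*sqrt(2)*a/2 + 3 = (a - 3*sqrt(2)/2)*(a - sqrt(2))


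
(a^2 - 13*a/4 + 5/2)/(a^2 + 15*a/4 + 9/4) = (4*a^2 - 13*a + 10)/(4*a^2 + 15*a + 9)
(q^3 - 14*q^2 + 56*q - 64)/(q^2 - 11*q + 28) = (q^2 - 10*q + 16)/(q - 7)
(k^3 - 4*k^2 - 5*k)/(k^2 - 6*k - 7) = k*(k - 5)/(k - 7)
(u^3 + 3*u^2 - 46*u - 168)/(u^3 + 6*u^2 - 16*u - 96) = (u - 7)/(u - 4)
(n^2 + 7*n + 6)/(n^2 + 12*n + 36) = (n + 1)/(n + 6)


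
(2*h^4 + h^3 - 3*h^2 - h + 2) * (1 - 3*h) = -6*h^5 - h^4 + 10*h^3 - 7*h + 2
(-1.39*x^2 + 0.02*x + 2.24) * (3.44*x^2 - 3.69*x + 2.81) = -4.7816*x^4 + 5.1979*x^3 + 3.7259*x^2 - 8.2094*x + 6.2944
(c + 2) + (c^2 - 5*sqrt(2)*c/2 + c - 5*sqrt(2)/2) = c^2 - 5*sqrt(2)*c/2 + 2*c - 5*sqrt(2)/2 + 2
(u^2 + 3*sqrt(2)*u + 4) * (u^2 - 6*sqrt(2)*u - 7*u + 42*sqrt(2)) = u^4 - 7*u^3 - 3*sqrt(2)*u^3 - 32*u^2 + 21*sqrt(2)*u^2 - 24*sqrt(2)*u + 224*u + 168*sqrt(2)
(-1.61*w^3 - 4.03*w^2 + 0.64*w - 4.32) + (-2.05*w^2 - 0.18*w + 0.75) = -1.61*w^3 - 6.08*w^2 + 0.46*w - 3.57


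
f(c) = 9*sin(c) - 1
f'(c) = 9*cos(c)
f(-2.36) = -7.34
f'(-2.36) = -6.39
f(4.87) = -9.89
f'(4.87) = 1.41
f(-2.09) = -8.81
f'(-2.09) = -4.47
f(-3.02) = -2.09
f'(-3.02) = -8.93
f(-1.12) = -9.10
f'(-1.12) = 3.92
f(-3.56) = 2.66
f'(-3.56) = -8.22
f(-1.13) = -9.14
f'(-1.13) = 3.84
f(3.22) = -1.70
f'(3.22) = -8.97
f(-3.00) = -2.27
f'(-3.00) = -8.91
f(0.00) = -1.00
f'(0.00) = 9.00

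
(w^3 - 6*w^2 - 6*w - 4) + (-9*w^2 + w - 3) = w^3 - 15*w^2 - 5*w - 7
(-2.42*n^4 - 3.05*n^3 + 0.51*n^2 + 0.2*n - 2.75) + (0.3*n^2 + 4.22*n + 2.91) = -2.42*n^4 - 3.05*n^3 + 0.81*n^2 + 4.42*n + 0.16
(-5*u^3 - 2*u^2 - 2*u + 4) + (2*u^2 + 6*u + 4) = -5*u^3 + 4*u + 8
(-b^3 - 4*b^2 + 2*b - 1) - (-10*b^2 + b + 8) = -b^3 + 6*b^2 + b - 9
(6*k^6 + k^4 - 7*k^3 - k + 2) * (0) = 0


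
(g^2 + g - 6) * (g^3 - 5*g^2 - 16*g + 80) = g^5 - 4*g^4 - 27*g^3 + 94*g^2 + 176*g - 480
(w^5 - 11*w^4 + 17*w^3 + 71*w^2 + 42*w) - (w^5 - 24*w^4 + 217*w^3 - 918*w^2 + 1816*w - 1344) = 13*w^4 - 200*w^3 + 989*w^2 - 1774*w + 1344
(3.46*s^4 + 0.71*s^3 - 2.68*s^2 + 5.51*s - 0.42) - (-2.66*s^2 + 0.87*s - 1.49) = 3.46*s^4 + 0.71*s^3 - 0.02*s^2 + 4.64*s + 1.07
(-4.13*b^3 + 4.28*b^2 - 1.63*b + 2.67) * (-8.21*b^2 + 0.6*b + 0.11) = 33.9073*b^5 - 37.6168*b^4 + 15.496*b^3 - 22.4279*b^2 + 1.4227*b + 0.2937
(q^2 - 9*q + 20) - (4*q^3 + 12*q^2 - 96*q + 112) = -4*q^3 - 11*q^2 + 87*q - 92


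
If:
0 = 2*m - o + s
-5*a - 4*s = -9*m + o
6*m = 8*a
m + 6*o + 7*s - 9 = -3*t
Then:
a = 45/143 - 15*t/143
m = 60/143 - 20*t/143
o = 159/143 - 53*t/143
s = 3/11 - t/11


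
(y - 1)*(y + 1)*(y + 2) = y^3 + 2*y^2 - y - 2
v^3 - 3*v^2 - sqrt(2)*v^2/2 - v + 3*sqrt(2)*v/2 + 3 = (v - 3)*(v - sqrt(2))*(v + sqrt(2)/2)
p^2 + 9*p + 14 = (p + 2)*(p + 7)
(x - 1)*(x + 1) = x^2 - 1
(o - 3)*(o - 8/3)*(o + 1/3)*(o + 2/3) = o^4 - 14*o^3/3 + 23*o^2/9 + 182*o/27 + 16/9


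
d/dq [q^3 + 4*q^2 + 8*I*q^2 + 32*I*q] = 3*q^2 + q*(8 + 16*I) + 32*I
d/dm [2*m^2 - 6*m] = 4*m - 6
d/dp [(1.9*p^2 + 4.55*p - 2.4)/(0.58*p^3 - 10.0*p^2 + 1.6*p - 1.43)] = (-1.102*p^4 - 5.278*p^3 + 52.716*p^2 - 53.434*p - 2.6665)/(0.3364*p^6 - 11.6*p^5 + 101.856*p^4 - 33.6588*p^3 + 31.16*p^2 - 4.576*p + 2.0449)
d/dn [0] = 0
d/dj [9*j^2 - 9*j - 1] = 18*j - 9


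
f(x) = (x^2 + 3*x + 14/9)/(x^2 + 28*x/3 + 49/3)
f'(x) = (-2*x - 28/3)*(x^2 + 3*x + 14/9)/(x^2 + 28*x/3 + 49/3)^2 + (2*x + 3)/(x^2 + 28*x/3 + 49/3) = 19/(3*(x^2 + 14*x + 49))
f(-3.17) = -0.65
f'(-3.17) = 0.43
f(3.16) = 0.38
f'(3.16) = 0.06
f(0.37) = 0.14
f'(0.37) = 0.12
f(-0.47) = 0.03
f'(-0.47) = 0.15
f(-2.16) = -0.31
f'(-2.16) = 0.27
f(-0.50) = 0.03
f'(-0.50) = 0.15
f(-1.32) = -0.12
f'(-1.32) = 0.20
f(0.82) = 0.19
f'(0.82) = 0.10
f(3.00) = 0.37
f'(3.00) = 0.06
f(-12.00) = 2.27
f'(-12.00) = 0.25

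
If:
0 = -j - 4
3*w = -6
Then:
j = -4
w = -2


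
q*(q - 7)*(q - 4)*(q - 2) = q^4 - 13*q^3 + 50*q^2 - 56*q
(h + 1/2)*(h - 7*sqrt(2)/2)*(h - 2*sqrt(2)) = h^3 - 11*sqrt(2)*h^2/2 + h^2/2 - 11*sqrt(2)*h/4 + 14*h + 7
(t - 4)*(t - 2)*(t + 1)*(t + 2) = t^4 - 3*t^3 - 8*t^2 + 12*t + 16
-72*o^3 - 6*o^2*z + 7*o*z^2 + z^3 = (-3*o + z)*(4*o + z)*(6*o + z)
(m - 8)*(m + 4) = m^2 - 4*m - 32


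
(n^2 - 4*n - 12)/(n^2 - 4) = (n - 6)/(n - 2)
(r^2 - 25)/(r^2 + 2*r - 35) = (r + 5)/(r + 7)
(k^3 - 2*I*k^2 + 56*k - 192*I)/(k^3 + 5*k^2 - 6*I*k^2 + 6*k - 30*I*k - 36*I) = (k^2 + 4*I*k + 32)/(k^2 + 5*k + 6)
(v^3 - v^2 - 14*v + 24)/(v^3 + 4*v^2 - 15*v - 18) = (v^2 + 2*v - 8)/(v^2 + 7*v + 6)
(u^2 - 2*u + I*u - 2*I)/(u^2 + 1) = (u - 2)/(u - I)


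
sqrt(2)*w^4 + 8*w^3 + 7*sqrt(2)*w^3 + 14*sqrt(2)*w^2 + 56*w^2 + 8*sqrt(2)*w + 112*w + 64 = (w + 2)*(w + 4)*(w + 4*sqrt(2))*(sqrt(2)*w + sqrt(2))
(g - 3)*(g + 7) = g^2 + 4*g - 21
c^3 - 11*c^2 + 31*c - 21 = (c - 7)*(c - 3)*(c - 1)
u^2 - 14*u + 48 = (u - 8)*(u - 6)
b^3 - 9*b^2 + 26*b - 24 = (b - 4)*(b - 3)*(b - 2)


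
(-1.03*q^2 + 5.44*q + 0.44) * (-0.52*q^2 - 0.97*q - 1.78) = 0.5356*q^4 - 1.8297*q^3 - 3.6722*q^2 - 10.11*q - 0.7832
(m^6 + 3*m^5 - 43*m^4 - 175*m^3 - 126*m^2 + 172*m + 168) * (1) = m^6 + 3*m^5 - 43*m^4 - 175*m^3 - 126*m^2 + 172*m + 168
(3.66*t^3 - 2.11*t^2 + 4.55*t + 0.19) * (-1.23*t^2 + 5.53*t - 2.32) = -4.5018*t^5 + 22.8351*t^4 - 25.756*t^3 + 29.823*t^2 - 9.5053*t - 0.4408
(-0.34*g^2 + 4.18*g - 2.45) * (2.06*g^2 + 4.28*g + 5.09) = -0.7004*g^4 + 7.1556*g^3 + 11.1128*g^2 + 10.7902*g - 12.4705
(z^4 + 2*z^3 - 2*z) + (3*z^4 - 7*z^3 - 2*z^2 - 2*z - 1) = 4*z^4 - 5*z^3 - 2*z^2 - 4*z - 1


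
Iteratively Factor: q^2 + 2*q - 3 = (q - 1)*(q + 3)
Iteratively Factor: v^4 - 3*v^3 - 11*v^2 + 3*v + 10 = (v + 2)*(v^3 - 5*v^2 - v + 5) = (v - 5)*(v + 2)*(v^2 - 1) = (v - 5)*(v - 1)*(v + 2)*(v + 1)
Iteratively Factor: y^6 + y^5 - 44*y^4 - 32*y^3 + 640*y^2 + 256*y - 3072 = (y + 4)*(y^5 - 3*y^4 - 32*y^3 + 96*y^2 + 256*y - 768) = (y - 4)*(y + 4)*(y^4 + y^3 - 28*y^2 - 16*y + 192) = (y - 4)*(y - 3)*(y + 4)*(y^3 + 4*y^2 - 16*y - 64) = (y - 4)*(y - 3)*(y + 4)^2*(y^2 - 16) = (y - 4)^2*(y - 3)*(y + 4)^2*(y + 4)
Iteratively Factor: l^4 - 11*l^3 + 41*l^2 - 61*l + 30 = (l - 1)*(l^3 - 10*l^2 + 31*l - 30) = (l - 2)*(l - 1)*(l^2 - 8*l + 15) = (l - 5)*(l - 2)*(l - 1)*(l - 3)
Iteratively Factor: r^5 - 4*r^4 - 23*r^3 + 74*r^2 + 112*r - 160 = (r - 1)*(r^4 - 3*r^3 - 26*r^2 + 48*r + 160) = (r - 1)*(r + 4)*(r^3 - 7*r^2 + 2*r + 40) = (r - 1)*(r + 2)*(r + 4)*(r^2 - 9*r + 20) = (r - 4)*(r - 1)*(r + 2)*(r + 4)*(r - 5)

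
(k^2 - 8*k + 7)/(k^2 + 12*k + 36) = (k^2 - 8*k + 7)/(k^2 + 12*k + 36)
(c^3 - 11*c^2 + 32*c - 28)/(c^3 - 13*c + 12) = (c^3 - 11*c^2 + 32*c - 28)/(c^3 - 13*c + 12)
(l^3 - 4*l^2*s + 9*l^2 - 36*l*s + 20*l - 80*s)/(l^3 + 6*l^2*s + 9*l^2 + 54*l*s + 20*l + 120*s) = (l - 4*s)/(l + 6*s)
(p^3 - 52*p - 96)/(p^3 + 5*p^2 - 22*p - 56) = (p^2 - 2*p - 48)/(p^2 + 3*p - 28)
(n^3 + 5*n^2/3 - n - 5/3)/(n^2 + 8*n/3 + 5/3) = n - 1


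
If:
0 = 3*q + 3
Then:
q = -1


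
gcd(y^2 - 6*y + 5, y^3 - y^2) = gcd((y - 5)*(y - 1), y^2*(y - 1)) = y - 1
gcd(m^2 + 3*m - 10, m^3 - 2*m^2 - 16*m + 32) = m - 2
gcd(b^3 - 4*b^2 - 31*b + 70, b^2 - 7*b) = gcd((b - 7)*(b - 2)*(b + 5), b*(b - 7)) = b - 7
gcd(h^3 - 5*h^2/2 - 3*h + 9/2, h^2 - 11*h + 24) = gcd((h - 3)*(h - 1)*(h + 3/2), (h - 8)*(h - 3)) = h - 3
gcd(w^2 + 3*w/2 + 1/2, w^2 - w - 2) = w + 1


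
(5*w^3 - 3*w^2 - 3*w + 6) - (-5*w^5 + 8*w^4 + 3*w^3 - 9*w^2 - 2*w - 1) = 5*w^5 - 8*w^4 + 2*w^3 + 6*w^2 - w + 7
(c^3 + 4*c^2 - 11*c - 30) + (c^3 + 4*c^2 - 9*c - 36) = 2*c^3 + 8*c^2 - 20*c - 66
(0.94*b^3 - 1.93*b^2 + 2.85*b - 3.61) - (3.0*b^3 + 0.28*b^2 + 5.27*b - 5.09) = -2.06*b^3 - 2.21*b^2 - 2.42*b + 1.48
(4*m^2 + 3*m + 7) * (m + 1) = 4*m^3 + 7*m^2 + 10*m + 7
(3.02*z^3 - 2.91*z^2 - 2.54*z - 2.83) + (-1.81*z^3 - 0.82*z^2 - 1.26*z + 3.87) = 1.21*z^3 - 3.73*z^2 - 3.8*z + 1.04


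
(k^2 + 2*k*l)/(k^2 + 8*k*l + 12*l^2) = k/(k + 6*l)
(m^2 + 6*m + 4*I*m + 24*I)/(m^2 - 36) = (m + 4*I)/(m - 6)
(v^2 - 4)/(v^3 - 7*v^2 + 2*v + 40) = (v - 2)/(v^2 - 9*v + 20)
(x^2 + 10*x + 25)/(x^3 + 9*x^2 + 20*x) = (x + 5)/(x*(x + 4))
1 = 1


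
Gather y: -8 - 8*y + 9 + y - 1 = -7*y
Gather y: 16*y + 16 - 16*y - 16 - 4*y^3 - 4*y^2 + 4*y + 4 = -4*y^3 - 4*y^2 + 4*y + 4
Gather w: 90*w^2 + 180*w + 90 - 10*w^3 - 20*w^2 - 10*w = -10*w^3 + 70*w^2 + 170*w + 90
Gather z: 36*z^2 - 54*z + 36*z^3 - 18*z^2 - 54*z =36*z^3 + 18*z^2 - 108*z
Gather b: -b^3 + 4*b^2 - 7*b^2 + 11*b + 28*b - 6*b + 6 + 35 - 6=-b^3 - 3*b^2 + 33*b + 35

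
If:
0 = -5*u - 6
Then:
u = -6/5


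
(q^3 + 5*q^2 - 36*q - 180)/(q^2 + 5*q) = q - 36/q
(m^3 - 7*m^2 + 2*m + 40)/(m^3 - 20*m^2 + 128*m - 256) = (m^2 - 3*m - 10)/(m^2 - 16*m + 64)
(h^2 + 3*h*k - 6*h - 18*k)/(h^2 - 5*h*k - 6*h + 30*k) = (h + 3*k)/(h - 5*k)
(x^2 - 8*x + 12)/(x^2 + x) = (x^2 - 8*x + 12)/(x*(x + 1))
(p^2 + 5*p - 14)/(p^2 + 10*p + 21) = (p - 2)/(p + 3)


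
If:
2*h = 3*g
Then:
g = 2*h/3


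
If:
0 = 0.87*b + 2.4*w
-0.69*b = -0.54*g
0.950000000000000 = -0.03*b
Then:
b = -31.67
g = -40.46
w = 11.48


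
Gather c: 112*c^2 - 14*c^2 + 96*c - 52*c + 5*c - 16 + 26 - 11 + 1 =98*c^2 + 49*c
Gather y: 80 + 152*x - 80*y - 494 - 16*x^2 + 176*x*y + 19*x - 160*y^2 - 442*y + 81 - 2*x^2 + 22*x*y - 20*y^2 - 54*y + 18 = -18*x^2 + 171*x - 180*y^2 + y*(198*x - 576) - 315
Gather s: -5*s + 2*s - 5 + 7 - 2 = -3*s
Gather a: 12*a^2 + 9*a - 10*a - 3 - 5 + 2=12*a^2 - a - 6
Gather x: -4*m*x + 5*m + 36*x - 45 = 5*m + x*(36 - 4*m) - 45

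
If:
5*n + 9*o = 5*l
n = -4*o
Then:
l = -11*o/5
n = -4*o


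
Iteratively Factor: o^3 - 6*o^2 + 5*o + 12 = (o - 4)*(o^2 - 2*o - 3) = (o - 4)*(o - 3)*(o + 1)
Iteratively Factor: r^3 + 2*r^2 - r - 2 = (r - 1)*(r^2 + 3*r + 2) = (r - 1)*(r + 2)*(r + 1)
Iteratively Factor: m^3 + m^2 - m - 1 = (m + 1)*(m^2 - 1) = (m + 1)^2*(m - 1)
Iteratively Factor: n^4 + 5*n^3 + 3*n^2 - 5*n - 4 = (n + 1)*(n^3 + 4*n^2 - n - 4) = (n + 1)^2*(n^2 + 3*n - 4) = (n + 1)^2*(n + 4)*(n - 1)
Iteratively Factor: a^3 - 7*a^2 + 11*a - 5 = (a - 1)*(a^2 - 6*a + 5) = (a - 1)^2*(a - 5)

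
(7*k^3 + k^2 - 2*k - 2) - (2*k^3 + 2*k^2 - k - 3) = 5*k^3 - k^2 - k + 1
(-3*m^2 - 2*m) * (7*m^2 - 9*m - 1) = -21*m^4 + 13*m^3 + 21*m^2 + 2*m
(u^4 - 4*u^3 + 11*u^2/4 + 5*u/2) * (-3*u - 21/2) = -3*u^5 + 3*u^4/2 + 135*u^3/4 - 291*u^2/8 - 105*u/4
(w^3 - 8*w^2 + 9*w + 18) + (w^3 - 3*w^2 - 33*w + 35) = 2*w^3 - 11*w^2 - 24*w + 53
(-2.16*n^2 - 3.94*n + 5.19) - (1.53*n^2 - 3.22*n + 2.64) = -3.69*n^2 - 0.72*n + 2.55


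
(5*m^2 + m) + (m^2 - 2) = 6*m^2 + m - 2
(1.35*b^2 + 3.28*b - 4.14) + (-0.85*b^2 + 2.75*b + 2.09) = 0.5*b^2 + 6.03*b - 2.05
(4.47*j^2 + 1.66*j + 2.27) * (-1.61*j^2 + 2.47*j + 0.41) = -7.1967*j^4 + 8.3683*j^3 + 2.2782*j^2 + 6.2875*j + 0.9307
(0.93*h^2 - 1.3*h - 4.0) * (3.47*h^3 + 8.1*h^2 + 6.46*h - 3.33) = 3.2271*h^5 + 3.022*h^4 - 18.4022*h^3 - 43.8949*h^2 - 21.511*h + 13.32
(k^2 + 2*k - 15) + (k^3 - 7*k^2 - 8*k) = k^3 - 6*k^2 - 6*k - 15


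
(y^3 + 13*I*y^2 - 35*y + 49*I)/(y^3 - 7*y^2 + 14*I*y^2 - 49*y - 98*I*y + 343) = (y - I)/(y - 7)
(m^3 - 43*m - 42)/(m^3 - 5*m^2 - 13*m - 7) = (m + 6)/(m + 1)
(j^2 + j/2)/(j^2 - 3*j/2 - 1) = j/(j - 2)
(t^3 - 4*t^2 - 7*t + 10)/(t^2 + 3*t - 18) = (t^3 - 4*t^2 - 7*t + 10)/(t^2 + 3*t - 18)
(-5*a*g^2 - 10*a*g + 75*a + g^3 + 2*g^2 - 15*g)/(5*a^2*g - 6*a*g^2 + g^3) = (-g^2 - 2*g + 15)/(g*(a - g))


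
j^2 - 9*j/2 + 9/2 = (j - 3)*(j - 3/2)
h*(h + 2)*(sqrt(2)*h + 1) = sqrt(2)*h^3 + h^2 + 2*sqrt(2)*h^2 + 2*h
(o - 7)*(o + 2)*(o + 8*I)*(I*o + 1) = I*o^4 - 7*o^3 - 5*I*o^3 + 35*o^2 - 6*I*o^2 + 98*o - 40*I*o - 112*I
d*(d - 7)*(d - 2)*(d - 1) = d^4 - 10*d^3 + 23*d^2 - 14*d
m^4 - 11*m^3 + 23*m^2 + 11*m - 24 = (m - 8)*(m - 3)*(m - 1)*(m + 1)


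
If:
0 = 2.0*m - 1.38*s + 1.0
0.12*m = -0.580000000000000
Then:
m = -4.83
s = -6.28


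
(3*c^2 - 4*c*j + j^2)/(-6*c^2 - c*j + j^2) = (-c + j)/(2*c + j)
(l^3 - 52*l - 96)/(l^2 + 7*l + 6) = (l^2 - 6*l - 16)/(l + 1)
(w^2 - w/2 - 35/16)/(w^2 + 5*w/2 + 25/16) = (4*w - 7)/(4*w + 5)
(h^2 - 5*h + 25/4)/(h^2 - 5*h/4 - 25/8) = 2*(2*h - 5)/(4*h + 5)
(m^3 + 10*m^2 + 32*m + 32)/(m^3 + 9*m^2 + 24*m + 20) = (m^2 + 8*m + 16)/(m^2 + 7*m + 10)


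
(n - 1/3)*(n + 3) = n^2 + 8*n/3 - 1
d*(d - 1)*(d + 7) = d^3 + 6*d^2 - 7*d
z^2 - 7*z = z*(z - 7)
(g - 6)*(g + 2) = g^2 - 4*g - 12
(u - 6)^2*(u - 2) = u^3 - 14*u^2 + 60*u - 72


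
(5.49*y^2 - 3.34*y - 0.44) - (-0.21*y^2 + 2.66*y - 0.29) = 5.7*y^2 - 6.0*y - 0.15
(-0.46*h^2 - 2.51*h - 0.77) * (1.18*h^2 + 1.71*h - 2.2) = -0.5428*h^4 - 3.7484*h^3 - 4.1887*h^2 + 4.2053*h + 1.694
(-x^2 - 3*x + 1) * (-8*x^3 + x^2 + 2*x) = 8*x^5 + 23*x^4 - 13*x^3 - 5*x^2 + 2*x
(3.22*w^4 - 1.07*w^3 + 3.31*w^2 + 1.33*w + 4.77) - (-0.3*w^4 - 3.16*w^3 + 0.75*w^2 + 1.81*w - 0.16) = 3.52*w^4 + 2.09*w^3 + 2.56*w^2 - 0.48*w + 4.93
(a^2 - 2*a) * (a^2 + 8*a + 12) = a^4 + 6*a^3 - 4*a^2 - 24*a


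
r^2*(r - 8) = r^3 - 8*r^2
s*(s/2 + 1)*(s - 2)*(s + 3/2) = s^4/2 + 3*s^3/4 - 2*s^2 - 3*s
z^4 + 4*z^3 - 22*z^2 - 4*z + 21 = (z - 3)*(z - 1)*(z + 1)*(z + 7)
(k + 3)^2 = k^2 + 6*k + 9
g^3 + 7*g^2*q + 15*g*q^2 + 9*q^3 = (g + q)*(g + 3*q)^2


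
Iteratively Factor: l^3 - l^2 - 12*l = (l + 3)*(l^2 - 4*l) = (l - 4)*(l + 3)*(l)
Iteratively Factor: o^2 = (o)*(o)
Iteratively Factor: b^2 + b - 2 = (b + 2)*(b - 1)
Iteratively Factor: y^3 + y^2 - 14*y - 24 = (y + 3)*(y^2 - 2*y - 8) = (y + 2)*(y + 3)*(y - 4)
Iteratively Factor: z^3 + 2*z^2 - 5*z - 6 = (z + 3)*(z^2 - z - 2) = (z + 1)*(z + 3)*(z - 2)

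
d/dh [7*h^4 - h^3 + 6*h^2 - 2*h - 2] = 28*h^3 - 3*h^2 + 12*h - 2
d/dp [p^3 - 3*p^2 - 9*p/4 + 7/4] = 3*p^2 - 6*p - 9/4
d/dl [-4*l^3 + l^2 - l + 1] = -12*l^2 + 2*l - 1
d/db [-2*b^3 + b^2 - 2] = 2*b*(1 - 3*b)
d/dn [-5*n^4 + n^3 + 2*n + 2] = -20*n^3 + 3*n^2 + 2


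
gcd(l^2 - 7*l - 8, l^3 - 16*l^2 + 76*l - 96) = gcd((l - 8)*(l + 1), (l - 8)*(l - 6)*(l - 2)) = l - 8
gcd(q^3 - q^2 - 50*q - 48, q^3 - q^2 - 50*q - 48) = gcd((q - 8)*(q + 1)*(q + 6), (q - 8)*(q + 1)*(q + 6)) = q^3 - q^2 - 50*q - 48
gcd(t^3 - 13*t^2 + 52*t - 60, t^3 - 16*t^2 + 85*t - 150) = t^2 - 11*t + 30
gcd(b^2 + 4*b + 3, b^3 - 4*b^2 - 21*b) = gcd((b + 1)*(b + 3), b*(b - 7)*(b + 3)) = b + 3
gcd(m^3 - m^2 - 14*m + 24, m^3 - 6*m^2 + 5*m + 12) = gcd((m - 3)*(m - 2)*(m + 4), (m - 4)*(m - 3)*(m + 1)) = m - 3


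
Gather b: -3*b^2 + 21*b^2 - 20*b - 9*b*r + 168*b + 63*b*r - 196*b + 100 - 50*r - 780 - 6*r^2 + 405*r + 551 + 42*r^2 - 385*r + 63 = 18*b^2 + b*(54*r - 48) + 36*r^2 - 30*r - 66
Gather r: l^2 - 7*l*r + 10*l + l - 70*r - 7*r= l^2 + 11*l + r*(-7*l - 77)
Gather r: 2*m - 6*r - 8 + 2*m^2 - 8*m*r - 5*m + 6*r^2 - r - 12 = 2*m^2 - 3*m + 6*r^2 + r*(-8*m - 7) - 20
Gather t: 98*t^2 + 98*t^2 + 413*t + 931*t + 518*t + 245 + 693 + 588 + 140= 196*t^2 + 1862*t + 1666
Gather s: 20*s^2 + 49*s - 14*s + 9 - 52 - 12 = 20*s^2 + 35*s - 55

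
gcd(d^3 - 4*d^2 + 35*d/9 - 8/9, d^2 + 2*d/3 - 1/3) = d - 1/3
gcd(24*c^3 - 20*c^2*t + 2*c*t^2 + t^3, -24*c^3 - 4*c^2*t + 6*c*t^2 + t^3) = -12*c^2 + 4*c*t + t^2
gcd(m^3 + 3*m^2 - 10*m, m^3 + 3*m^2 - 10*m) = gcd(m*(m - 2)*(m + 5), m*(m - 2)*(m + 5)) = m^3 + 3*m^2 - 10*m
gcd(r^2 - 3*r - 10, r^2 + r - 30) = r - 5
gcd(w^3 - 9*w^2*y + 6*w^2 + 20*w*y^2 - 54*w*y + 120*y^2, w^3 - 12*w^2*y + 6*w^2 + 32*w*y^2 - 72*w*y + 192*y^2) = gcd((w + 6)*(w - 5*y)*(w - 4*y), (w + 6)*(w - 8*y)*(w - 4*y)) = -w^2 + 4*w*y - 6*w + 24*y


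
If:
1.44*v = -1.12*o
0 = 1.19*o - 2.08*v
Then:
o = 0.00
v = 0.00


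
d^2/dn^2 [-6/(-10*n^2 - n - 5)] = 12*(-100*n^2 - 10*n + (20*n + 1)^2 - 50)/(10*n^2 + n + 5)^3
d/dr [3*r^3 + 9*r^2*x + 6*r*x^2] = 9*r^2 + 18*r*x + 6*x^2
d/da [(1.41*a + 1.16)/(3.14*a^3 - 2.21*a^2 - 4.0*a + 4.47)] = (-8.8548*a^3 - 7.8111*a^2 + 5.1272*a + 10.9427)/(9.8596*a^6 - 13.8788*a^5 - 20.2359*a^4 + 45.7516*a^3 - 3.7574*a^2 - 35.76*a + 19.9809)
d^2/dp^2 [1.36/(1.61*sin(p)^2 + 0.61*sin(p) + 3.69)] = (-14.101024*sin(p)^4 - 4.006968*sin(p)^3 + 52.963976*sin(p)^2 + 11.07516*sin(p) - 15.147136)/(1.61*sin(p)^2 + 0.61*sin(p) + 3.69)^3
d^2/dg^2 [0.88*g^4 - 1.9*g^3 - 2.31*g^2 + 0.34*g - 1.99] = 10.56*g^2 - 11.4*g - 4.62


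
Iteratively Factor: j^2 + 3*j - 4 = (j - 1)*(j + 4)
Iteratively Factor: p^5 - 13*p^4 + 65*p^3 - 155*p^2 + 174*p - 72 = (p - 2)*(p^4 - 11*p^3 + 43*p^2 - 69*p + 36) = (p - 4)*(p - 2)*(p^3 - 7*p^2 + 15*p - 9) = (p - 4)*(p - 3)*(p - 2)*(p^2 - 4*p + 3) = (p - 4)*(p - 3)^2*(p - 2)*(p - 1)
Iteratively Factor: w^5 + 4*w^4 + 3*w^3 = (w)*(w^4 + 4*w^3 + 3*w^2) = w*(w + 3)*(w^3 + w^2) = w^2*(w + 3)*(w^2 + w) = w^3*(w + 3)*(w + 1)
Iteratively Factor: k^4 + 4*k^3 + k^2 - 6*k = (k - 1)*(k^3 + 5*k^2 + 6*k) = k*(k - 1)*(k^2 + 5*k + 6) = k*(k - 1)*(k + 3)*(k + 2)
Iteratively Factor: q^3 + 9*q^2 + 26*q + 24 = (q + 3)*(q^2 + 6*q + 8) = (q + 2)*(q + 3)*(q + 4)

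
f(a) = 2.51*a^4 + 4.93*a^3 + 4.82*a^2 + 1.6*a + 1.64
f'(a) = 10.04*a^3 + 14.79*a^2 + 9.64*a + 1.6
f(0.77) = 8.86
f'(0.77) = 22.38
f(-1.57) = 7.18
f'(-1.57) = -15.93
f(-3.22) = 151.70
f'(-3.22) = -211.29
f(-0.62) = 1.70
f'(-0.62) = -1.08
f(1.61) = 54.15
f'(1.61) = 97.36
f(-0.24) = 1.47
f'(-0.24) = -0.00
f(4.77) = 1953.41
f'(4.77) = 1473.75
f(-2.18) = 26.67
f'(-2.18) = -53.14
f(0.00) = 1.64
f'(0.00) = 1.60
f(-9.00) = 13251.80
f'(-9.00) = -6206.33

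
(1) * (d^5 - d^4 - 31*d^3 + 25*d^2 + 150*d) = d^5 - d^4 - 31*d^3 + 25*d^2 + 150*d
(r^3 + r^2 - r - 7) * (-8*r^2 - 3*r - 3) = -8*r^5 - 11*r^4 + 2*r^3 + 56*r^2 + 24*r + 21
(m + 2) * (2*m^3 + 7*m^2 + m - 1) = 2*m^4 + 11*m^3 + 15*m^2 + m - 2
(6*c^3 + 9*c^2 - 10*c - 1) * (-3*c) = -18*c^4 - 27*c^3 + 30*c^2 + 3*c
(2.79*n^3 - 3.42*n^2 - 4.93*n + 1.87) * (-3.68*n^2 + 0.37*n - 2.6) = -10.2672*n^5 + 13.6179*n^4 + 9.623*n^3 + 0.186299999999999*n^2 + 13.5099*n - 4.862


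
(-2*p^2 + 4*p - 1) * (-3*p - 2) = 6*p^3 - 8*p^2 - 5*p + 2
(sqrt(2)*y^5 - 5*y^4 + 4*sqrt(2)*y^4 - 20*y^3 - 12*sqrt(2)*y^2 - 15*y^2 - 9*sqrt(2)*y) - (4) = sqrt(2)*y^5 - 5*y^4 + 4*sqrt(2)*y^4 - 20*y^3 - 12*sqrt(2)*y^2 - 15*y^2 - 9*sqrt(2)*y - 4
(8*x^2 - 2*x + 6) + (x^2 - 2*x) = 9*x^2 - 4*x + 6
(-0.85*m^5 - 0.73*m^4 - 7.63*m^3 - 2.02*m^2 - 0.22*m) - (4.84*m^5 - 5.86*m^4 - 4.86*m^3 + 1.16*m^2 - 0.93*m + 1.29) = -5.69*m^5 + 5.13*m^4 - 2.77*m^3 - 3.18*m^2 + 0.71*m - 1.29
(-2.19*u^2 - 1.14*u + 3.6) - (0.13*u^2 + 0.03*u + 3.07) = -2.32*u^2 - 1.17*u + 0.53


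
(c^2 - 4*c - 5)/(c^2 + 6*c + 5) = (c - 5)/(c + 5)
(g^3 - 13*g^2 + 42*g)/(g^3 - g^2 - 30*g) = (g - 7)/(g + 5)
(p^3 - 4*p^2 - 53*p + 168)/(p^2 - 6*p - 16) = (p^2 + 4*p - 21)/(p + 2)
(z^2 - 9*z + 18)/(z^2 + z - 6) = (z^2 - 9*z + 18)/(z^2 + z - 6)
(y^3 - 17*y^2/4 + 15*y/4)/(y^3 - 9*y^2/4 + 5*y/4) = (y - 3)/(y - 1)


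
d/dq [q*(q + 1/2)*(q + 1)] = 3*q^2 + 3*q + 1/2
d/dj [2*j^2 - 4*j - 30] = 4*j - 4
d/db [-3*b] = -3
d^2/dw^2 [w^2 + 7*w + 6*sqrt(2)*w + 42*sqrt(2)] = 2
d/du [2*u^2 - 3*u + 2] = 4*u - 3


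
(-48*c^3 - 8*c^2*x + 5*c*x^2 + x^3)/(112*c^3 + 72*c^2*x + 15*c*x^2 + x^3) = (-3*c + x)/(7*c + x)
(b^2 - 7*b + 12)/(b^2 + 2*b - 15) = (b - 4)/(b + 5)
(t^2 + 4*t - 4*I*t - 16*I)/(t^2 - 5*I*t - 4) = (t + 4)/(t - I)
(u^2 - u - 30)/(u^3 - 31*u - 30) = 1/(u + 1)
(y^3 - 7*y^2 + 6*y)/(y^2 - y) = y - 6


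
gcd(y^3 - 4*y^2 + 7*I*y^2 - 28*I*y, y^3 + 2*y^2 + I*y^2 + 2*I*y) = y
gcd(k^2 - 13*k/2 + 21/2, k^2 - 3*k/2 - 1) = 1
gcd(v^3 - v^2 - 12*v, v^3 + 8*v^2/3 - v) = v^2 + 3*v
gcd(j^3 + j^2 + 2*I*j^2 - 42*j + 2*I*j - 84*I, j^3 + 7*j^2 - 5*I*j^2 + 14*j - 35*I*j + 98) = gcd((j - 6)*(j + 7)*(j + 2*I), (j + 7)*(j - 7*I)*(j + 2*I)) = j^2 + j*(7 + 2*I) + 14*I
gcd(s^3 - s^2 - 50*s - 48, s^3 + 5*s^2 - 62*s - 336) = s^2 - 2*s - 48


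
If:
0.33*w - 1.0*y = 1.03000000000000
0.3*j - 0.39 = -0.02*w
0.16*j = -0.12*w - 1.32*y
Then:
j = 1.16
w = 2.11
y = -0.33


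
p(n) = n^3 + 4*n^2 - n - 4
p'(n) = 3*n^2 + 8*n - 1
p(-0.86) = -0.82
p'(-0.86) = -5.66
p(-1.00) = 0.00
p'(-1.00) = -6.00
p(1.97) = 17.20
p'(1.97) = 26.40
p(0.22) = -4.02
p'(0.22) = 0.91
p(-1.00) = 0.00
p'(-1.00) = -6.00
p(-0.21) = -3.62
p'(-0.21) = -2.55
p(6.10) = 365.72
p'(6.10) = 159.43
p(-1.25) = 1.55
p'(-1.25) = -6.31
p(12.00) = 2288.00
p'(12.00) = 527.00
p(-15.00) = -2464.00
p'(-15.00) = 554.00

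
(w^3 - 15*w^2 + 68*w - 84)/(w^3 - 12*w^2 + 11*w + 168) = (w^2 - 8*w + 12)/(w^2 - 5*w - 24)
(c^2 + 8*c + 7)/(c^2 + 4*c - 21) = (c + 1)/(c - 3)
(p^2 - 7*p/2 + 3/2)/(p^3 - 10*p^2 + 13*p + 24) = (p - 1/2)/(p^2 - 7*p - 8)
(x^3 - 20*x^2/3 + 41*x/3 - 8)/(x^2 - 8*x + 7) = (x^2 - 17*x/3 + 8)/(x - 7)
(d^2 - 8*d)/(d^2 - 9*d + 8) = d/(d - 1)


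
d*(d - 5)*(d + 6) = d^3 + d^2 - 30*d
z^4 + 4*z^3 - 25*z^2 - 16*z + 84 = (z - 3)*(z - 2)*(z + 2)*(z + 7)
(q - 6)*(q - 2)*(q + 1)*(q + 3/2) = q^4 - 11*q^3/2 - 13*q^2/2 + 18*q + 18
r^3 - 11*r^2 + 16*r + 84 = (r - 7)*(r - 6)*(r + 2)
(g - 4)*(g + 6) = g^2 + 2*g - 24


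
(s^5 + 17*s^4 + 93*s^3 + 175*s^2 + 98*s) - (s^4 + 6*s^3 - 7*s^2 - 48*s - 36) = s^5 + 16*s^4 + 87*s^3 + 182*s^2 + 146*s + 36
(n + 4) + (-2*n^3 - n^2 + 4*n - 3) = -2*n^3 - n^2 + 5*n + 1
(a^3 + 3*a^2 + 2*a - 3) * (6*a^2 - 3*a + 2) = 6*a^5 + 15*a^4 + 5*a^3 - 18*a^2 + 13*a - 6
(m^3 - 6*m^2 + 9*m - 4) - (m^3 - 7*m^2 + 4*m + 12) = m^2 + 5*m - 16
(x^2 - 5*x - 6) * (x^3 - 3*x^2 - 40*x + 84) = x^5 - 8*x^4 - 31*x^3 + 302*x^2 - 180*x - 504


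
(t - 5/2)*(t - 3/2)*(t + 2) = t^3 - 2*t^2 - 17*t/4 + 15/2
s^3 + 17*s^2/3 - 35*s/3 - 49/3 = (s - 7/3)*(s + 1)*(s + 7)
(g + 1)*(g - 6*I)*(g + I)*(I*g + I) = I*g^4 + 5*g^3 + 2*I*g^3 + 10*g^2 + 7*I*g^2 + 5*g + 12*I*g + 6*I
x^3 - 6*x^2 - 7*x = x*(x - 7)*(x + 1)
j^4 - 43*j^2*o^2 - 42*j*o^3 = j*(j - 7*o)*(j + o)*(j + 6*o)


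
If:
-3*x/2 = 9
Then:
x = -6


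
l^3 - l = l*(l - 1)*(l + 1)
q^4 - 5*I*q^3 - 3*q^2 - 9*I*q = q*(q - 3*I)^2*(q + I)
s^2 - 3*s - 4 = (s - 4)*(s + 1)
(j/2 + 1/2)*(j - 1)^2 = j^3/2 - j^2/2 - j/2 + 1/2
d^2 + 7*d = d*(d + 7)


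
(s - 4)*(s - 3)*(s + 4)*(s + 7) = s^4 + 4*s^3 - 37*s^2 - 64*s + 336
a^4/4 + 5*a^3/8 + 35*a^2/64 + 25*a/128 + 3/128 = (a/4 + 1/4)*(a + 1/4)*(a + 1/2)*(a + 3/4)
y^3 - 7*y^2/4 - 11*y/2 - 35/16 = (y - 7/2)*(y + 1/2)*(y + 5/4)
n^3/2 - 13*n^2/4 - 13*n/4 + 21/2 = (n/2 + 1)*(n - 7)*(n - 3/2)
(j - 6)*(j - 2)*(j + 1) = j^3 - 7*j^2 + 4*j + 12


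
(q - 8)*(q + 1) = q^2 - 7*q - 8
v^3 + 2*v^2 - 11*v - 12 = (v - 3)*(v + 1)*(v + 4)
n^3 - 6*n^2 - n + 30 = (n - 5)*(n - 3)*(n + 2)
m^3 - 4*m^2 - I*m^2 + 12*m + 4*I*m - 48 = (m - 4)*(m - 4*I)*(m + 3*I)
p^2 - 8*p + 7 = (p - 7)*(p - 1)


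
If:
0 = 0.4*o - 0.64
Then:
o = 1.60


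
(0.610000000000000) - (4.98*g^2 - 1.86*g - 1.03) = -4.98*g^2 + 1.86*g + 1.64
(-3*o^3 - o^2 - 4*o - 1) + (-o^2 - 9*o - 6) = -3*o^3 - 2*o^2 - 13*o - 7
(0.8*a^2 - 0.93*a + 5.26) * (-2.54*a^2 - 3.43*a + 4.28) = -2.032*a^4 - 0.3818*a^3 - 6.7465*a^2 - 22.0222*a + 22.5128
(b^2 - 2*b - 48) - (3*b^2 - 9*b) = -2*b^2 + 7*b - 48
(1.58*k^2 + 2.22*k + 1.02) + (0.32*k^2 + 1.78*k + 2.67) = 1.9*k^2 + 4.0*k + 3.69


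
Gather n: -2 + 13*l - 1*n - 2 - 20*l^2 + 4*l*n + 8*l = -20*l^2 + 21*l + n*(4*l - 1) - 4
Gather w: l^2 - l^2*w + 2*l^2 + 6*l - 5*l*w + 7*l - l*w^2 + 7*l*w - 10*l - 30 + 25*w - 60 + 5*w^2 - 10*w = 3*l^2 + 3*l + w^2*(5 - l) + w*(-l^2 + 2*l + 15) - 90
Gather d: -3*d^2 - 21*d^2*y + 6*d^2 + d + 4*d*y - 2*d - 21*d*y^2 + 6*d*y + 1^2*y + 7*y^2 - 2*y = d^2*(3 - 21*y) + d*(-21*y^2 + 10*y - 1) + 7*y^2 - y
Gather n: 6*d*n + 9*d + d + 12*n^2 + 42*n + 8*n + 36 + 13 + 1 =10*d + 12*n^2 + n*(6*d + 50) + 50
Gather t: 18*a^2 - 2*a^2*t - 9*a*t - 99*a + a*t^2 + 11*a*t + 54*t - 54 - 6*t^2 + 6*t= 18*a^2 - 99*a + t^2*(a - 6) + t*(-2*a^2 + 2*a + 60) - 54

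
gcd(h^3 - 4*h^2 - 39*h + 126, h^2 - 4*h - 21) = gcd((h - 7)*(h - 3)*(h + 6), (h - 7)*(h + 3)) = h - 7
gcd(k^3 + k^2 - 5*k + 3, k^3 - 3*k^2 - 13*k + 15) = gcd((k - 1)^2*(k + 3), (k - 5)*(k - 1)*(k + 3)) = k^2 + 2*k - 3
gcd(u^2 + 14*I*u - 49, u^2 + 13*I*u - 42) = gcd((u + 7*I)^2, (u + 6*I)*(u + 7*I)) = u + 7*I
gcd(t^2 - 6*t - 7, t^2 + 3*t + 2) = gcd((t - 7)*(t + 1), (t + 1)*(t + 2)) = t + 1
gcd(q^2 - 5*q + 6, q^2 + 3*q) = 1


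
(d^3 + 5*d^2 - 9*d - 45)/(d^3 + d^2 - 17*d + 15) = (d + 3)/(d - 1)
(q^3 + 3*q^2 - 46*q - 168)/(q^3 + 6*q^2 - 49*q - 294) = (q + 4)/(q + 7)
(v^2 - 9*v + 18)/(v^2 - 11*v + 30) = (v - 3)/(v - 5)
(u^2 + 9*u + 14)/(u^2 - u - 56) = (u + 2)/(u - 8)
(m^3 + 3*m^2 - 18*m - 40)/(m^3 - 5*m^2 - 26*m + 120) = (m + 2)/(m - 6)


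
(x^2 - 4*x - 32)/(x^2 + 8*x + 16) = (x - 8)/(x + 4)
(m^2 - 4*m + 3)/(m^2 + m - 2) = (m - 3)/(m + 2)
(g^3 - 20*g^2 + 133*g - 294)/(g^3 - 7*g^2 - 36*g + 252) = (g - 7)/(g + 6)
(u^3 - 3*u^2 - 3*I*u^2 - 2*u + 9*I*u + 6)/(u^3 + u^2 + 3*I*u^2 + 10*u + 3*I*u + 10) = (u^2 - u*(3 + I) + 3*I)/(u^2 + u*(1 + 5*I) + 5*I)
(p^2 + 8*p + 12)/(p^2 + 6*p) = (p + 2)/p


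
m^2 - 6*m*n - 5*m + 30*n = (m - 5)*(m - 6*n)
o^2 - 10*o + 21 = (o - 7)*(o - 3)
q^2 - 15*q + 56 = (q - 8)*(q - 7)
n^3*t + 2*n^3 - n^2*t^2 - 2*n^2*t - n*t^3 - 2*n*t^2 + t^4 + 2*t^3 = (-n + t)^2*(n + t)*(t + 2)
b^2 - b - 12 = (b - 4)*(b + 3)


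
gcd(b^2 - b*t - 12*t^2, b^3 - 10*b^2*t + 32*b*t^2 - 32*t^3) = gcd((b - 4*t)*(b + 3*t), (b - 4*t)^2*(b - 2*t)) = -b + 4*t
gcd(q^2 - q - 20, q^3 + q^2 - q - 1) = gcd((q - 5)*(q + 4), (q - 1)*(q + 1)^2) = 1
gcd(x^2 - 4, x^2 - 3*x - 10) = x + 2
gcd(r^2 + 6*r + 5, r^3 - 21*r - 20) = r + 1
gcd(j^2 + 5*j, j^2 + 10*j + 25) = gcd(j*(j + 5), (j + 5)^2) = j + 5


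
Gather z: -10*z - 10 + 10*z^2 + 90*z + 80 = 10*z^2 + 80*z + 70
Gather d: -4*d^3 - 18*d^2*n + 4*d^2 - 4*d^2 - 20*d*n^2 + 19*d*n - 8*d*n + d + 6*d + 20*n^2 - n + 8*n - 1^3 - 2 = -4*d^3 - 18*d^2*n + d*(-20*n^2 + 11*n + 7) + 20*n^2 + 7*n - 3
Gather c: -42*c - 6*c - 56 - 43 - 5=-48*c - 104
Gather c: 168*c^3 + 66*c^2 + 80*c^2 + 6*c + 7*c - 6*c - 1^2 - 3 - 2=168*c^3 + 146*c^2 + 7*c - 6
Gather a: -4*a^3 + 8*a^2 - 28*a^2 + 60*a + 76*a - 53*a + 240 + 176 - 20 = -4*a^3 - 20*a^2 + 83*a + 396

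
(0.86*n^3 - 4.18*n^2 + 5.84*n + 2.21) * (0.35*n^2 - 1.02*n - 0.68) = 0.301*n^5 - 2.3402*n^4 + 5.7228*n^3 - 2.3409*n^2 - 6.2254*n - 1.5028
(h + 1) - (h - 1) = 2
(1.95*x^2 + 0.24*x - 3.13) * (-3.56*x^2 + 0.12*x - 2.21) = -6.942*x^4 - 0.6204*x^3 + 6.8621*x^2 - 0.906*x + 6.9173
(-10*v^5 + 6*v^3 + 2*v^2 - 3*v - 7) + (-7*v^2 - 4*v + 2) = -10*v^5 + 6*v^3 - 5*v^2 - 7*v - 5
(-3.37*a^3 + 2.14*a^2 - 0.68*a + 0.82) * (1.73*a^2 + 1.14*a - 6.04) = -5.8301*a^5 - 0.139599999999999*a^4 + 21.618*a^3 - 12.2822*a^2 + 5.042*a - 4.9528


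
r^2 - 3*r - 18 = (r - 6)*(r + 3)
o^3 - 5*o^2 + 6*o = o*(o - 3)*(o - 2)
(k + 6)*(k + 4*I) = k^2 + 6*k + 4*I*k + 24*I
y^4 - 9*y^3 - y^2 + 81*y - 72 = (y - 8)*(y - 3)*(y - 1)*(y + 3)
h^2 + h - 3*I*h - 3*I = (h + 1)*(h - 3*I)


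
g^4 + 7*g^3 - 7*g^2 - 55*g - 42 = (g - 3)*(g + 1)*(g + 2)*(g + 7)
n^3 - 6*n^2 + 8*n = n*(n - 4)*(n - 2)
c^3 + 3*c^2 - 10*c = c*(c - 2)*(c + 5)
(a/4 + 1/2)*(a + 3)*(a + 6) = a^3/4 + 11*a^2/4 + 9*a + 9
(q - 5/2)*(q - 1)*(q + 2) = q^3 - 3*q^2/2 - 9*q/2 + 5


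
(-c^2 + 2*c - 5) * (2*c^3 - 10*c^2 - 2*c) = -2*c^5 + 14*c^4 - 28*c^3 + 46*c^2 + 10*c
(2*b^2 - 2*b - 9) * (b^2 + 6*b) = 2*b^4 + 10*b^3 - 21*b^2 - 54*b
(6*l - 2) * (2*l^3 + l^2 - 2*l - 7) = 12*l^4 + 2*l^3 - 14*l^2 - 38*l + 14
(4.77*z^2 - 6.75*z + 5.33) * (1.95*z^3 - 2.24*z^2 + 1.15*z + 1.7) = 9.3015*z^5 - 23.8473*z^4 + 30.999*z^3 - 11.5927*z^2 - 5.3455*z + 9.061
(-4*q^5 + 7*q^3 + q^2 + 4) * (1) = -4*q^5 + 7*q^3 + q^2 + 4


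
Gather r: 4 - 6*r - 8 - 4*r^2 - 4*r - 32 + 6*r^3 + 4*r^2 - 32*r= 6*r^3 - 42*r - 36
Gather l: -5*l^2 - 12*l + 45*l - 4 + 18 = -5*l^2 + 33*l + 14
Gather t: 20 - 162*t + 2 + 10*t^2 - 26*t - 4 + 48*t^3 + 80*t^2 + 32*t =48*t^3 + 90*t^2 - 156*t + 18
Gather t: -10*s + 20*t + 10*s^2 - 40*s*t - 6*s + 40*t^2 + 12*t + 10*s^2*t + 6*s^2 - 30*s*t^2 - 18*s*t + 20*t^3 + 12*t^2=16*s^2 - 16*s + 20*t^3 + t^2*(52 - 30*s) + t*(10*s^2 - 58*s + 32)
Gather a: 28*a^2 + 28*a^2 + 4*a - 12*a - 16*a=56*a^2 - 24*a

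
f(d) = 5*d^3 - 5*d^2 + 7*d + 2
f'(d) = 15*d^2 - 10*d + 7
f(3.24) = 142.25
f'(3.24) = 132.06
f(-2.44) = -117.48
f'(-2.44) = 120.70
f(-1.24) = -23.90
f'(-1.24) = 42.46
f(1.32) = 14.03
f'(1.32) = 19.94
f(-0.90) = -12.00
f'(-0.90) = 28.15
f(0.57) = 5.29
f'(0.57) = 6.17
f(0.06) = 2.40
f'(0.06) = 6.45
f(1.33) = 14.23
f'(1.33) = 20.23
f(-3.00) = -199.00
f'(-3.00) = 172.00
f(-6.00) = -1300.00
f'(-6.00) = 607.00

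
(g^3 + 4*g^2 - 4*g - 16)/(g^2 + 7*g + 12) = (g^2 - 4)/(g + 3)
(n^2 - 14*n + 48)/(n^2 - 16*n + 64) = (n - 6)/(n - 8)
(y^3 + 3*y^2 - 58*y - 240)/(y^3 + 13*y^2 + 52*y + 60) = (y - 8)/(y + 2)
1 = 1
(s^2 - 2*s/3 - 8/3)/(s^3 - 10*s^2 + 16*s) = (s + 4/3)/(s*(s - 8))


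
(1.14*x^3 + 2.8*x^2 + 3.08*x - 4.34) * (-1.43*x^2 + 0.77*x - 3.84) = -1.6302*x^5 - 3.1262*x^4 - 6.626*x^3 - 2.1742*x^2 - 15.169*x + 16.6656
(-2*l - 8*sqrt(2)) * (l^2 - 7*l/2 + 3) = -2*l^3 - 8*sqrt(2)*l^2 + 7*l^2 - 6*l + 28*sqrt(2)*l - 24*sqrt(2)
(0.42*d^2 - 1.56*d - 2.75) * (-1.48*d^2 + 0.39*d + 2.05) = -0.6216*d^4 + 2.4726*d^3 + 4.3226*d^2 - 4.2705*d - 5.6375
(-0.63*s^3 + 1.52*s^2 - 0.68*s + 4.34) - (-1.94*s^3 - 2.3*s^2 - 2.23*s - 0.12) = 1.31*s^3 + 3.82*s^2 + 1.55*s + 4.46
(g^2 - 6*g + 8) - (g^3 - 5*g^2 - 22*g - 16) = -g^3 + 6*g^2 + 16*g + 24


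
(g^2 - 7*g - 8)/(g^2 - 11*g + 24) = (g + 1)/(g - 3)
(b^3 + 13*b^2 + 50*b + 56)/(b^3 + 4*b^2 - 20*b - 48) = (b^2 + 11*b + 28)/(b^2 + 2*b - 24)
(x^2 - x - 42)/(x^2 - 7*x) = (x + 6)/x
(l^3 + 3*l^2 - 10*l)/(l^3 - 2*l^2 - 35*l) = (l - 2)/(l - 7)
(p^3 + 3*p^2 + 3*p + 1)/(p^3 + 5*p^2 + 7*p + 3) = (p + 1)/(p + 3)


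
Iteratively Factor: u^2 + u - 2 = (u + 2)*(u - 1)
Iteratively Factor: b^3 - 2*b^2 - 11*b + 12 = (b - 1)*(b^2 - b - 12) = (b - 4)*(b - 1)*(b + 3)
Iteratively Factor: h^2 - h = (h)*(h - 1)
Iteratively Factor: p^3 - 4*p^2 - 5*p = (p - 5)*(p^2 + p) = p*(p - 5)*(p + 1)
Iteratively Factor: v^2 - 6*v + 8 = (v - 4)*(v - 2)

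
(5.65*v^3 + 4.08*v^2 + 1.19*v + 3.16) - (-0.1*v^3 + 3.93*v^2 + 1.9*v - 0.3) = 5.75*v^3 + 0.15*v^2 - 0.71*v + 3.46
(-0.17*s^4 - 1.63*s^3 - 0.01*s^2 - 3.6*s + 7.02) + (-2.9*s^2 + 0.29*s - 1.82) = -0.17*s^4 - 1.63*s^3 - 2.91*s^2 - 3.31*s + 5.2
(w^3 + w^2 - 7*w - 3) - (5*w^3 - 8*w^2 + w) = -4*w^3 + 9*w^2 - 8*w - 3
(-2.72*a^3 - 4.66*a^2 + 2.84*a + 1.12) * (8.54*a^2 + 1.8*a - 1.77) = -23.2288*a^5 - 44.6924*a^4 + 20.68*a^3 + 22.925*a^2 - 3.0108*a - 1.9824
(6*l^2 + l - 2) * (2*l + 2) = 12*l^3 + 14*l^2 - 2*l - 4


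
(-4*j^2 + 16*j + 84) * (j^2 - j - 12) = -4*j^4 + 20*j^3 + 116*j^2 - 276*j - 1008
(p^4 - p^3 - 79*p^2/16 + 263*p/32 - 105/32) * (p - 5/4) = p^5 - 9*p^4/4 - 59*p^3/16 + 921*p^2/64 - 1735*p/128 + 525/128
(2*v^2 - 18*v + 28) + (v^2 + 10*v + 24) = 3*v^2 - 8*v + 52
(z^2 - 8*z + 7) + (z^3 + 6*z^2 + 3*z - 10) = z^3 + 7*z^2 - 5*z - 3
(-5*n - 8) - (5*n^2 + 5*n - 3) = -5*n^2 - 10*n - 5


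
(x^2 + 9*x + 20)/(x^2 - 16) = (x + 5)/(x - 4)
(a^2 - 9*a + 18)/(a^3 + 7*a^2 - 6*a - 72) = (a - 6)/(a^2 + 10*a + 24)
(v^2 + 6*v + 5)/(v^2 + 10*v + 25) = (v + 1)/(v + 5)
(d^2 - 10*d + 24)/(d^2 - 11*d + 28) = (d - 6)/(d - 7)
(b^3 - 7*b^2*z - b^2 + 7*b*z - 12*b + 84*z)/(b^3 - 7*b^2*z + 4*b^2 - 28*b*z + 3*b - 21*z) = (b - 4)/(b + 1)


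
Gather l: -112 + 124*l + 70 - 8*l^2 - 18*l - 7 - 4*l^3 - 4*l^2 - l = -4*l^3 - 12*l^2 + 105*l - 49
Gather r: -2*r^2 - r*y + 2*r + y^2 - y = -2*r^2 + r*(2 - y) + y^2 - y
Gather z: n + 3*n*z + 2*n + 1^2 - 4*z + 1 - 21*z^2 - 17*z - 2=3*n - 21*z^2 + z*(3*n - 21)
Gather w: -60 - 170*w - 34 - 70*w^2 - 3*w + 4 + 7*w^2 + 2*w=-63*w^2 - 171*w - 90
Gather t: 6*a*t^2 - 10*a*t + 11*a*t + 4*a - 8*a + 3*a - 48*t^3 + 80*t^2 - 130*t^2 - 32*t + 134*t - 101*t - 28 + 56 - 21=-a - 48*t^3 + t^2*(6*a - 50) + t*(a + 1) + 7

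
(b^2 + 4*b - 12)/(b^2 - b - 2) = (b + 6)/(b + 1)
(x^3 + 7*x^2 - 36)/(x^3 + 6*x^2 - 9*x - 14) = (x^2 + 9*x + 18)/(x^2 + 8*x + 7)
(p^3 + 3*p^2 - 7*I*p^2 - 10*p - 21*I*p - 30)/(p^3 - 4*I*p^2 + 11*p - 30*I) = (p + 3)/(p + 3*I)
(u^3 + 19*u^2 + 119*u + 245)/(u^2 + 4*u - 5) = (u^2 + 14*u + 49)/(u - 1)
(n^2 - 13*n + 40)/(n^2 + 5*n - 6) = (n^2 - 13*n + 40)/(n^2 + 5*n - 6)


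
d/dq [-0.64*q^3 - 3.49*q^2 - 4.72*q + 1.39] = -1.92*q^2 - 6.98*q - 4.72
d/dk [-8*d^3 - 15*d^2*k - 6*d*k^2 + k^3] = -15*d^2 - 12*d*k + 3*k^2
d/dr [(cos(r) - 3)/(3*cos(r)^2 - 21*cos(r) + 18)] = (cos(r)^2 - 6*cos(r) + 15)*sin(r)/(3*(cos(r)^2 - 7*cos(r) + 6)^2)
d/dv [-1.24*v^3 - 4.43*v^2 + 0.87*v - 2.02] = -3.72*v^2 - 8.86*v + 0.87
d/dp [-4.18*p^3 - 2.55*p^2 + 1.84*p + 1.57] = -12.54*p^2 - 5.1*p + 1.84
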